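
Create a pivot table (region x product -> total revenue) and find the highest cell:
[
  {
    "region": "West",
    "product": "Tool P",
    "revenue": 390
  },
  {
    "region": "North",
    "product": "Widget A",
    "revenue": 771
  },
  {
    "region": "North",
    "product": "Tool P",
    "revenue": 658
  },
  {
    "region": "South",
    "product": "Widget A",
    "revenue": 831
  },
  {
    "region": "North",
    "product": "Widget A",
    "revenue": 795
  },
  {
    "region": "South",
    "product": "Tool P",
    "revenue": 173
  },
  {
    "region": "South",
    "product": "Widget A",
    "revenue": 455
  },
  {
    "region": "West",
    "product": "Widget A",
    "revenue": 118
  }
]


Pivot: region (rows) x product (columns) -> total revenue

     Tool P        Widget A    
North          658          1566  
South          173          1286  
West           390           118  

Highest: North / Widget A = $1566

North / Widget A = $1566


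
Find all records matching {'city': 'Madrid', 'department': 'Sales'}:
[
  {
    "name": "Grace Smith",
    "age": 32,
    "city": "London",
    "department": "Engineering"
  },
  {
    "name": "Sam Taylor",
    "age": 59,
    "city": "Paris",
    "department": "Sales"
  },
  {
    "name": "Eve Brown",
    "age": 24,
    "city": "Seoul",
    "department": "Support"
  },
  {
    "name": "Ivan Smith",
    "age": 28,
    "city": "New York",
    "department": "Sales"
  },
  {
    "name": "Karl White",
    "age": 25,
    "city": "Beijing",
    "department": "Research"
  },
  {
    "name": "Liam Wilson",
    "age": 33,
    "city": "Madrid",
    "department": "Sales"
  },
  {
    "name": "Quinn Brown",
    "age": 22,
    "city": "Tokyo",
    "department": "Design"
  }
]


Search criteria: {'city': 'Madrid', 'department': 'Sales'}

Checking 7 records:
  Grace Smith: {city: London, department: Engineering}
  Sam Taylor: {city: Paris, department: Sales}
  Eve Brown: {city: Seoul, department: Support}
  Ivan Smith: {city: New York, department: Sales}
  Karl White: {city: Beijing, department: Research}
  Liam Wilson: {city: Madrid, department: Sales} <-- MATCH
  Quinn Brown: {city: Tokyo, department: Design}

Matches: ["Liam Wilson"]

["Liam Wilson"]


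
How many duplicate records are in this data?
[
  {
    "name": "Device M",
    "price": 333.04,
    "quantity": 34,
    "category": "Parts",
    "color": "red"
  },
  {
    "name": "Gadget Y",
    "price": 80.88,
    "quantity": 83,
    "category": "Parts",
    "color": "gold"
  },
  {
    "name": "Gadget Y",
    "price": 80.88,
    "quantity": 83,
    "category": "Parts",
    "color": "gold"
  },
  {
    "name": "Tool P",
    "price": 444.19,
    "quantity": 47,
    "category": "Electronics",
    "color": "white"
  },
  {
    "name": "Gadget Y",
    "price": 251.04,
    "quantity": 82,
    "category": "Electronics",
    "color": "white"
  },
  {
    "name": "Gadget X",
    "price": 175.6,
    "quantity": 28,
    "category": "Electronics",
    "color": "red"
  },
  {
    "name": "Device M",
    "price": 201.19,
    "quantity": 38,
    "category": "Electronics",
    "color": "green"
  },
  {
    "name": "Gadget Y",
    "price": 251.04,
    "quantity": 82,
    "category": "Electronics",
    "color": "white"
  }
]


Checking 8 records for duplicates:

  Row 1: Device M ($333.04, qty 34)
  Row 2: Gadget Y ($80.88, qty 83)
  Row 3: Gadget Y ($80.88, qty 83) <-- DUPLICATE
  Row 4: Tool P ($444.19, qty 47)
  Row 5: Gadget Y ($251.04, qty 82)
  Row 6: Gadget X ($175.6, qty 28)
  Row 7: Device M ($201.19, qty 38)
  Row 8: Gadget Y ($251.04, qty 82) <-- DUPLICATE

Duplicates found: 2
Unique records: 6

2 duplicates, 6 unique


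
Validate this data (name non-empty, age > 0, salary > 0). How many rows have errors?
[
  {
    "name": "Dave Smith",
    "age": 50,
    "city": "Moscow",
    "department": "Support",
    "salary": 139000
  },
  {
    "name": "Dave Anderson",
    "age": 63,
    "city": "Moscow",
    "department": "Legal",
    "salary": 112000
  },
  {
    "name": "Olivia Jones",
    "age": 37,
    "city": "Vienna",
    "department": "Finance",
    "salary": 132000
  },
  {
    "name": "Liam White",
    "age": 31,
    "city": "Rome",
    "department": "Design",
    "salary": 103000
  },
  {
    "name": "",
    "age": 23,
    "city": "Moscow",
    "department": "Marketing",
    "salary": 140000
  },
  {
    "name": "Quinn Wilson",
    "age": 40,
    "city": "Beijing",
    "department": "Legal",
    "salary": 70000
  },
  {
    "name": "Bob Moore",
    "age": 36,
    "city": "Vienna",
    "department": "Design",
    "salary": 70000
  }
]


Validating 7 records:
Rules: name non-empty, age > 0, salary > 0

  Row 1 (Dave Smith): OK
  Row 2 (Dave Anderson): OK
  Row 3 (Olivia Jones): OK
  Row 4 (Liam White): OK
  Row 5 (???): empty name
  Row 6 (Quinn Wilson): OK
  Row 7 (Bob Moore): OK

Total errors: 1

1 errors


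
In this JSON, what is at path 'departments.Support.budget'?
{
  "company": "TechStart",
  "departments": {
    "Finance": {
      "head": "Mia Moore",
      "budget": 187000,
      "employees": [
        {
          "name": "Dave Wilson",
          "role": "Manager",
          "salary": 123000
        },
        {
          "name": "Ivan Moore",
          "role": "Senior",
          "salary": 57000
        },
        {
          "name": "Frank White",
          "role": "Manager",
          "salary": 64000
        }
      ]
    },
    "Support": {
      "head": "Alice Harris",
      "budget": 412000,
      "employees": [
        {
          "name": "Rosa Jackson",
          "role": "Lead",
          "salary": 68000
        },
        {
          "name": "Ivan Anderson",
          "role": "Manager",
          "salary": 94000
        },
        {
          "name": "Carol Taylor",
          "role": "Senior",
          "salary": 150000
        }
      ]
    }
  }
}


Path: departments.Support.budget

Navigate:
  -> departments
  -> Support
  -> budget = 412000

412000


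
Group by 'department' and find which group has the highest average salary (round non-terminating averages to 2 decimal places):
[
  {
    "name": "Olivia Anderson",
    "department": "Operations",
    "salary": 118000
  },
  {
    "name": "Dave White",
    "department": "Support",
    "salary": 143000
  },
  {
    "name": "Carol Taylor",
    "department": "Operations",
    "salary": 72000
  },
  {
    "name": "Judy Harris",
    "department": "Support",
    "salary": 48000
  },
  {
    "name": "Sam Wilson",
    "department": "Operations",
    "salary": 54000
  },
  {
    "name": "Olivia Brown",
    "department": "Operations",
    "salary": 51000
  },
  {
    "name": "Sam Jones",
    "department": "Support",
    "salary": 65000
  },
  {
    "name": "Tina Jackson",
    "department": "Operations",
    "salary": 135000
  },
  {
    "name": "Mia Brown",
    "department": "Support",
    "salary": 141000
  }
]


Group by: department

Groups:
  Operations: 5 people, avg salary = 430000/5 = $86000
  Support: 4 people, avg salary = 397000/4 = $99250

Highest average salary: Support ($99250)

Support ($99250)


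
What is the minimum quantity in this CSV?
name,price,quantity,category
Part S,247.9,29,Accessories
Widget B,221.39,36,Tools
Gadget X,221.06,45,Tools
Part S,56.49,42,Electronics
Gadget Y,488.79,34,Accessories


Computing minimum quantity:
Values: [29, 36, 45, 42, 34]
Min = 29

29


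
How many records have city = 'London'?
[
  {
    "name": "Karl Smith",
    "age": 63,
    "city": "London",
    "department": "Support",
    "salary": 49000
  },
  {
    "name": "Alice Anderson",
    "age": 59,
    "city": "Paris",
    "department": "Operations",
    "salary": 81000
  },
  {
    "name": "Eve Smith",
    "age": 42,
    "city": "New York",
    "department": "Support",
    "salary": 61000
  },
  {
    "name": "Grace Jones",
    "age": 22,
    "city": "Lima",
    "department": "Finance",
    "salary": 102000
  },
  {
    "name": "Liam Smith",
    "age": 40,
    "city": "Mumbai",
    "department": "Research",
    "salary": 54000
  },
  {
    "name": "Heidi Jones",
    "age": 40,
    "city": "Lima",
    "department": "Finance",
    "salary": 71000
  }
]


Data: 6 records
Condition: city = 'London'

Checking each record:
  Karl Smith: London MATCH
  Alice Anderson: Paris
  Eve Smith: New York
  Grace Jones: Lima
  Liam Smith: Mumbai
  Heidi Jones: Lima

Count: 1

1


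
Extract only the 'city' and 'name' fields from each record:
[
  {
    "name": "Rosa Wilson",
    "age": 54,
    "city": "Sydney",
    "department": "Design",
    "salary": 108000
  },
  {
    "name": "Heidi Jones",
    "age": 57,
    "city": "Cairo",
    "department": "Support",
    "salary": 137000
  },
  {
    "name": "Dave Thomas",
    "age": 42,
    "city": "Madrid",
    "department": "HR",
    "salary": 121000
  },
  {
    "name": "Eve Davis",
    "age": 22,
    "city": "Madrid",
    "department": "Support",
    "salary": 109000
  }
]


Original: 4 records with fields: name, age, city, department, salary
Keep: ['city', 'name']
Drop: ['age', 'department', 'salary']
Result: 4 records, 2 fields each

[
  {
    "city": "Sydney",
    "name": "Rosa Wilson"
  },
  {
    "city": "Cairo",
    "name": "Heidi Jones"
  },
  {
    "city": "Madrid",
    "name": "Dave Thomas"
  },
  {
    "city": "Madrid",
    "name": "Eve Davis"
  }
]


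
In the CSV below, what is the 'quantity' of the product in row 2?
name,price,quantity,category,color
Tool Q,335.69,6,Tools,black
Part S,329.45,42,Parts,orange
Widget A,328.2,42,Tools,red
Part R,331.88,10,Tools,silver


Query: Row 2 ('Part S'), column 'quantity'
Value: 42

42


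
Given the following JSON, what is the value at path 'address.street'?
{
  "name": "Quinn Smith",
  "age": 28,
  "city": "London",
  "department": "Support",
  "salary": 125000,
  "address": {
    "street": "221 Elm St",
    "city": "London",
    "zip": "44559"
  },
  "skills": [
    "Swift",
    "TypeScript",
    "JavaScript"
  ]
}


Query: address.street
Path: address -> street
Value: 221 Elm St

221 Elm St


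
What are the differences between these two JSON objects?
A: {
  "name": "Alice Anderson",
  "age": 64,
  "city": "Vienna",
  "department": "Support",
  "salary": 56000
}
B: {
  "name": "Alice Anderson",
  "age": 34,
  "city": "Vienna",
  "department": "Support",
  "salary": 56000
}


Comparing each field (in key order):
  name: same
  age: DIFFERENT
  city: same
  department: same
  salary: same
Differences:
  age: 64 -> 34

1 field(s) changed

1 change: age


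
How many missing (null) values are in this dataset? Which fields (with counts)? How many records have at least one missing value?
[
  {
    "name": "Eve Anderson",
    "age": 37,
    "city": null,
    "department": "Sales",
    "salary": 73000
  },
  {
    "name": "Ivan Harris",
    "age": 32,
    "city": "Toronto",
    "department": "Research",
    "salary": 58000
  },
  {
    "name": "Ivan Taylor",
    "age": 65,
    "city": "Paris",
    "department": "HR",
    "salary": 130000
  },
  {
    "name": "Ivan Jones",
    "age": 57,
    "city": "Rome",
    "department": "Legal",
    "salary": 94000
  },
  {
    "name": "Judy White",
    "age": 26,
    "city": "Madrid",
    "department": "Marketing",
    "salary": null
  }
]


Checking for missing (null) values in 5 records:

  Eve Anderson: city
  Ivan Harris: complete
  Ivan Taylor: complete
  Ivan Jones: complete
  Judy White: salary

Per field:
  name: 0 missing
  age: 0 missing
  city: 1 missing
  department: 0 missing
  salary: 1 missing

Total missing values: 2
Records with any missing: 2

2 missing values (city: 1, salary: 1); 2 incomplete records


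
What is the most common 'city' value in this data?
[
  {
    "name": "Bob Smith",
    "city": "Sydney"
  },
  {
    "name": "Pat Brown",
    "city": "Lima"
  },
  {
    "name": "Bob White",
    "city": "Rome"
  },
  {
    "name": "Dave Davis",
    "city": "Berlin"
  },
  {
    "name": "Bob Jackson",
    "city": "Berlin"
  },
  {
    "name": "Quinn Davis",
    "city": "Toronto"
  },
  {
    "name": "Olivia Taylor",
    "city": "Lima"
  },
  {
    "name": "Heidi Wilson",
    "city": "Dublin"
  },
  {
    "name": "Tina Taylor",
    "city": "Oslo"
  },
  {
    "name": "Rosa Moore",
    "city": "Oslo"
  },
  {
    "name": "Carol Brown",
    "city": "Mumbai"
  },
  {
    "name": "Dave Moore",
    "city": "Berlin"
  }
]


Counting 'city' values across 12 records:

  Berlin: 3 ###
  Lima: 2 ##
  Oslo: 2 ##
  Sydney: 1 #
  Rome: 1 #
  Toronto: 1 #
  Dublin: 1 #
  Mumbai: 1 #

Most common: Berlin (3 times)

Berlin (3 times)


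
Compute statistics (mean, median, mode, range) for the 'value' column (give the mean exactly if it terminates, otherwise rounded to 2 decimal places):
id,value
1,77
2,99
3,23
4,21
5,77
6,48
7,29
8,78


Data: [77, 99, 23, 21, 77, 48, 29, 78]
Count: 8
Sum: 452
Mean: 452/8 = 56.5
Sorted: [21, 23, 29, 48, 77, 77, 78, 99]
Median: 62.5
Mode: 77 (2 times)
Range: 99 - 21 = 78
Min: 21, Max: 99

mean=56.5, median=62.5, mode=77, range=78


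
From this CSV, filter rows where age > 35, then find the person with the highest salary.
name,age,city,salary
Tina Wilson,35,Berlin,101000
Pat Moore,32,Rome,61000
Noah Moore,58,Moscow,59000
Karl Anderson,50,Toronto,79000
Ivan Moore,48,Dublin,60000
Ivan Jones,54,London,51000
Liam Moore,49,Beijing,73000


Filter: age > 35
Sort by: salary (descending)

Filtered records (5):
  Karl Anderson, age 50, salary $79000
  Liam Moore, age 49, salary $73000
  Ivan Moore, age 48, salary $60000
  Noah Moore, age 58, salary $59000
  Ivan Jones, age 54, salary $51000

Highest salary: Karl Anderson ($79000)

Karl Anderson


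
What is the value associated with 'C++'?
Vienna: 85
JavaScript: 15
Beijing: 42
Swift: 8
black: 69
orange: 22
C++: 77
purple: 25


Looking up key 'C++'
Value: 77

77


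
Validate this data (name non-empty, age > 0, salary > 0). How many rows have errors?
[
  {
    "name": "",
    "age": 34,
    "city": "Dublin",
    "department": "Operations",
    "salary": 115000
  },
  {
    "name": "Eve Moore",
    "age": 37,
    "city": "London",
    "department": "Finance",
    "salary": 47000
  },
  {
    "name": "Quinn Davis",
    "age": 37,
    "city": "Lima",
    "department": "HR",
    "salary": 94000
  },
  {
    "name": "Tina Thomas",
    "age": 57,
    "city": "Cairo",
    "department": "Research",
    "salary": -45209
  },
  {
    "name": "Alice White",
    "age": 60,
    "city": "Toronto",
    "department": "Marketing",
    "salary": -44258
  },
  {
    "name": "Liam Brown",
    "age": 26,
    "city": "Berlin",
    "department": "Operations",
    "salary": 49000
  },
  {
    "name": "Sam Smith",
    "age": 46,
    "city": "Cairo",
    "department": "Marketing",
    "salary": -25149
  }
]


Validating 7 records:
Rules: name non-empty, age > 0, salary > 0

  Row 1 (???): empty name
  Row 2 (Eve Moore): OK
  Row 3 (Quinn Davis): OK
  Row 4 (Tina Thomas): negative salary: -45209
  Row 5 (Alice White): negative salary: -44258
  Row 6 (Liam Brown): OK
  Row 7 (Sam Smith): negative salary: -25149

Total errors: 4

4 errors


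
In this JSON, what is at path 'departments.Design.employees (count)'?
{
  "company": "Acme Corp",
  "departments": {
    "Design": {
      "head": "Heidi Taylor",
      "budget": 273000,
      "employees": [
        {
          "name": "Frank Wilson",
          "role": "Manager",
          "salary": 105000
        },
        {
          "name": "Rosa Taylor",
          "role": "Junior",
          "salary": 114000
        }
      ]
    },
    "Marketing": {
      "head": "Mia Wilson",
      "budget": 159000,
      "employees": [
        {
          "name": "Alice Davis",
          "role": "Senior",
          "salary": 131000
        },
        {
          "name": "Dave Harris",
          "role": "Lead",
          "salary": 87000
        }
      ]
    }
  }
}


Path: departments.Design.employees (count)

Navigate:
  -> departments
  -> Design
  -> employees (array, length 2)

2


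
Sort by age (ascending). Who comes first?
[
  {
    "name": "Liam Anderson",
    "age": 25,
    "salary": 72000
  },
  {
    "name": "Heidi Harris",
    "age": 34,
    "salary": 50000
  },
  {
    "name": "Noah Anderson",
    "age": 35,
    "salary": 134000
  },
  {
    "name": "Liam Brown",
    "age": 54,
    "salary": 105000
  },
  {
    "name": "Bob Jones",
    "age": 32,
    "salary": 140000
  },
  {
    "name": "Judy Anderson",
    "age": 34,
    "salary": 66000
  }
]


Sort by: age (ascending)

Sorted order:
  1. Liam Anderson (age = 25)
  2. Bob Jones (age = 32)
  3. Heidi Harris (age = 34)
  4. Judy Anderson (age = 34)
  5. Noah Anderson (age = 35)
  6. Liam Brown (age = 54)

First: Liam Anderson

Liam Anderson


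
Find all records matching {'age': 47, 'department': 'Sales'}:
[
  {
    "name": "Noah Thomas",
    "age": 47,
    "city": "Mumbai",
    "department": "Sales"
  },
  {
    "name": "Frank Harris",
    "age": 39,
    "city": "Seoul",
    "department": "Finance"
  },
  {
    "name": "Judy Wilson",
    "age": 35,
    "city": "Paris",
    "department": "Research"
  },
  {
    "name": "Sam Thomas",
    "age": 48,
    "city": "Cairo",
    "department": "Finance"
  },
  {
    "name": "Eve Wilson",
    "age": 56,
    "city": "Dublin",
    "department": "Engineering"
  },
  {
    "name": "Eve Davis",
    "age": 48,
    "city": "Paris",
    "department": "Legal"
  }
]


Search criteria: {'age': 47, 'department': 'Sales'}

Checking 6 records:
  Noah Thomas: {age: 47, department: Sales} <-- MATCH
  Frank Harris: {age: 39, department: Finance}
  Judy Wilson: {age: 35, department: Research}
  Sam Thomas: {age: 48, department: Finance}
  Eve Wilson: {age: 56, department: Engineering}
  Eve Davis: {age: 48, department: Legal}

Matches: ["Noah Thomas"]

["Noah Thomas"]


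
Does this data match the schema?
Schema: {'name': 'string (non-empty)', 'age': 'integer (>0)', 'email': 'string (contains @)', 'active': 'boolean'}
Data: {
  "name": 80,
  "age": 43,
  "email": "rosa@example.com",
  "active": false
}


Validating each field against schema:
  name: FAIL (80 is not a string)
  age: OK (positive integer)
  email: OK (string with @)
  active: OK (boolean)

Result: INVALID (1 error: name)

INVALID (1 error: name)


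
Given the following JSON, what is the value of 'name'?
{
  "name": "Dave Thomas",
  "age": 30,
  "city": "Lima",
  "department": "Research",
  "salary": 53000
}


Looking up field 'name'
Value: Dave Thomas

Dave Thomas


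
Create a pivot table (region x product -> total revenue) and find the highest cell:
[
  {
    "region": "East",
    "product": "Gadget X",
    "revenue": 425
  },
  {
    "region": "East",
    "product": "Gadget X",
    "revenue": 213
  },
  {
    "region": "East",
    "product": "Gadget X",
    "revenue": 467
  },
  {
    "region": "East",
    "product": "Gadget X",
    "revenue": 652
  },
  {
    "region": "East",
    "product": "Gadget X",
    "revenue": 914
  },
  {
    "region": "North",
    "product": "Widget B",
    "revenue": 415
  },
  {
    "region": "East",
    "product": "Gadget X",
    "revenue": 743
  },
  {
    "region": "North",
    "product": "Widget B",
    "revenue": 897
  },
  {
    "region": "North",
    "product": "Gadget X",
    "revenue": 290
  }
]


Pivot: region (rows) x product (columns) -> total revenue

     Gadget X      Widget B    
East          3414             0  
North          290          1312  

Highest: East / Gadget X = $3414

East / Gadget X = $3414


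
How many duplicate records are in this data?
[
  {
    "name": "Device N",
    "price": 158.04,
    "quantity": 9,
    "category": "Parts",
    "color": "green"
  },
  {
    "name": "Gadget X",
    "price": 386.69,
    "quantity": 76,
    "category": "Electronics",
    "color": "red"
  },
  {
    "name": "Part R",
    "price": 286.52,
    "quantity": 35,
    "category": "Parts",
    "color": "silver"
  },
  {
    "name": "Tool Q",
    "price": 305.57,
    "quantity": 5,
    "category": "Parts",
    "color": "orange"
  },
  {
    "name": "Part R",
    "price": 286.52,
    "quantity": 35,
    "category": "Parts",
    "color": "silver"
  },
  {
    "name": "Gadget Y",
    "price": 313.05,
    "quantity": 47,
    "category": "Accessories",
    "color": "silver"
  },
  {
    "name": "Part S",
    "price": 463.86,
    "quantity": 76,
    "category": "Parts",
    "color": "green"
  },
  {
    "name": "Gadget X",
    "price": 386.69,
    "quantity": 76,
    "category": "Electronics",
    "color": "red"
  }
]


Checking 8 records for duplicates:

  Row 1: Device N ($158.04, qty 9)
  Row 2: Gadget X ($386.69, qty 76)
  Row 3: Part R ($286.52, qty 35)
  Row 4: Tool Q ($305.57, qty 5)
  Row 5: Part R ($286.52, qty 35) <-- DUPLICATE
  Row 6: Gadget Y ($313.05, qty 47)
  Row 7: Part S ($463.86, qty 76)
  Row 8: Gadget X ($386.69, qty 76) <-- DUPLICATE

Duplicates found: 2
Unique records: 6

2 duplicates, 6 unique


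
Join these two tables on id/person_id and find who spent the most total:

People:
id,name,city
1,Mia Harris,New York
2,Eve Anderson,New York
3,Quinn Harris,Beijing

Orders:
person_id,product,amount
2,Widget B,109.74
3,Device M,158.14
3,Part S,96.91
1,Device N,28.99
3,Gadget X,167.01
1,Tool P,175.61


Join on: people.id = orders.person_id

Joined rows:
  Eve Anderson (New York) bought Widget B for $109.74
  Quinn Harris (Beijing) bought Device M for $158.14
  Quinn Harris (Beijing) bought Part S for $96.91
  Mia Harris (New York) bought Device N for $28.99
  Quinn Harris (Beijing) bought Gadget X for $167.01
  Mia Harris (New York) bought Tool P for $175.61

Total per person:
  Quinn Harris: $422.06
  Mia Harris: $204.60
  Eve Anderson: $109.74

Top spender: Quinn Harris ($422.06)

Quinn Harris ($422.06)


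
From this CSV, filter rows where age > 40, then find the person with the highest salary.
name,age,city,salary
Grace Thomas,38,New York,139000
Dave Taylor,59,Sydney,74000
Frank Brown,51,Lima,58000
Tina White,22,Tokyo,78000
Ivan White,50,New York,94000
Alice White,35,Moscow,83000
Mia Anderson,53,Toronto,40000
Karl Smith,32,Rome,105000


Filter: age > 40
Sort by: salary (descending)

Filtered records (4):
  Ivan White, age 50, salary $94000
  Dave Taylor, age 59, salary $74000
  Frank Brown, age 51, salary $58000
  Mia Anderson, age 53, salary $40000

Highest salary: Ivan White ($94000)

Ivan White


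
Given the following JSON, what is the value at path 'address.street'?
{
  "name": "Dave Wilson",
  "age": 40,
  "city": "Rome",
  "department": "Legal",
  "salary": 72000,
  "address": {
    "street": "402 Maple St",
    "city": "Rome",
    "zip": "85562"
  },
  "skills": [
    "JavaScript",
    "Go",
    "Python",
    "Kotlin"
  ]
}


Query: address.street
Path: address -> street
Value: 402 Maple St

402 Maple St


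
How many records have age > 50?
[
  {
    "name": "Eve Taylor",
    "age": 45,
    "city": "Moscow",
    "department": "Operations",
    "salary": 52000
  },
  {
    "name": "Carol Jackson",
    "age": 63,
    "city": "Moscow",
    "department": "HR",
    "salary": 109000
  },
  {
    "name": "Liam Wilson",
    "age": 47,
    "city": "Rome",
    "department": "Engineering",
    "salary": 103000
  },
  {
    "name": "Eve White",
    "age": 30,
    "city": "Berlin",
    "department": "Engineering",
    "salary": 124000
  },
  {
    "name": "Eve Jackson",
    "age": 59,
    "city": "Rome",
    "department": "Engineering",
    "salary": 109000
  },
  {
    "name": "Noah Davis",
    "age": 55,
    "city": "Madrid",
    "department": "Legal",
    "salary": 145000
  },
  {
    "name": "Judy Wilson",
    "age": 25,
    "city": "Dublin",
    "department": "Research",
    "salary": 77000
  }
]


Data: 7 records
Condition: age > 50

Checking each record:
  Eve Taylor: 45
  Carol Jackson: 63 MATCH
  Liam Wilson: 47
  Eve White: 30
  Eve Jackson: 59 MATCH
  Noah Davis: 55 MATCH
  Judy Wilson: 25

Count: 3

3


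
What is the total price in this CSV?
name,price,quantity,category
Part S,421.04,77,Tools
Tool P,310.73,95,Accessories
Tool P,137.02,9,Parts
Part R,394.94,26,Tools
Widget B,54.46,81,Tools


Computing total price:
Values: [421.04, 310.73, 137.02, 394.94, 54.46]
Sum = 1318.19

1318.19


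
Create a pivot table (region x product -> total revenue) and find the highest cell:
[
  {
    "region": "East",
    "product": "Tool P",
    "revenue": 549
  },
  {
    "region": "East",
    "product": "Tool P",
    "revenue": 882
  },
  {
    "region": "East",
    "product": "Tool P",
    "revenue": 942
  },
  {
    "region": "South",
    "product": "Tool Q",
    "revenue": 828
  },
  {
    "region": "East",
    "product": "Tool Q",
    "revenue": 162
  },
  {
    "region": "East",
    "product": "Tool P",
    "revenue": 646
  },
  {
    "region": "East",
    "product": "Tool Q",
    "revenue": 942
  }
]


Pivot: region (rows) x product (columns) -> total revenue

     Tool P        Tool Q      
East          3019          1104  
South            0           828  

Highest: East / Tool P = $3019

East / Tool P = $3019


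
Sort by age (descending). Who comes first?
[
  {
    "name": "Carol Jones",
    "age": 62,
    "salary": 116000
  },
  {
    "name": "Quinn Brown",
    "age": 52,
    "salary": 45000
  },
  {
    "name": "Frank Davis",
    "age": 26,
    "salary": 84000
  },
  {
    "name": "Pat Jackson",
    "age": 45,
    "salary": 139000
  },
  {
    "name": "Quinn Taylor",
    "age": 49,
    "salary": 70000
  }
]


Sort by: age (descending)

Sorted order:
  1. Carol Jones (age = 62)
  2. Quinn Brown (age = 52)
  3. Quinn Taylor (age = 49)
  4. Pat Jackson (age = 45)
  5. Frank Davis (age = 26)

First: Carol Jones

Carol Jones


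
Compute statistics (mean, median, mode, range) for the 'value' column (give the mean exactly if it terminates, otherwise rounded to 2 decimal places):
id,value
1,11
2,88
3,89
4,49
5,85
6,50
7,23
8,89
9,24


Data: [11, 88, 89, 49, 85, 50, 23, 89, 24]
Count: 9
Sum: 508
Mean: 508/9 ≈ 56.44 (rounded to 2 decimal places)
Sorted: [11, 23, 24, 49, 50, 85, 88, 89, 89]
Median: 50.0
Mode: 89 (2 times)
Range: 89 - 11 = 78
Min: 11, Max: 89

mean≈56.44, median=50.0, mode=89, range=78


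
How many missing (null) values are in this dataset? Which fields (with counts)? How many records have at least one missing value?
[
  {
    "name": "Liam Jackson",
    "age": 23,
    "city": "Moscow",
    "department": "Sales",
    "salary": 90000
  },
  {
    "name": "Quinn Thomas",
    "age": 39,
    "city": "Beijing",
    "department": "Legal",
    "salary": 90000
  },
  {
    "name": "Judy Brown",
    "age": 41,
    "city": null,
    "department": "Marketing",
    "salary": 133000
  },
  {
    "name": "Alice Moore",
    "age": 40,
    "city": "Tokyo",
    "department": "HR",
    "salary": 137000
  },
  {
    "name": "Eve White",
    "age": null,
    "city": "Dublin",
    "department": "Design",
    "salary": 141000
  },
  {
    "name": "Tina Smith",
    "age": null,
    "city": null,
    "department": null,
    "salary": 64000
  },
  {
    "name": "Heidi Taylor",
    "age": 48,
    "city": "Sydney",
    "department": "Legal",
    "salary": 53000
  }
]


Checking for missing (null) values in 7 records:

  Liam Jackson: complete
  Quinn Thomas: complete
  Judy Brown: city
  Alice Moore: complete
  Eve White: age
  Tina Smith: age, city, department
  Heidi Taylor: complete

Per field:
  name: 0 missing
  age: 2 missing
  city: 2 missing
  department: 1 missing
  salary: 0 missing

Total missing values: 5
Records with any missing: 3

5 missing values (age: 2, city: 2, department: 1); 3 incomplete records


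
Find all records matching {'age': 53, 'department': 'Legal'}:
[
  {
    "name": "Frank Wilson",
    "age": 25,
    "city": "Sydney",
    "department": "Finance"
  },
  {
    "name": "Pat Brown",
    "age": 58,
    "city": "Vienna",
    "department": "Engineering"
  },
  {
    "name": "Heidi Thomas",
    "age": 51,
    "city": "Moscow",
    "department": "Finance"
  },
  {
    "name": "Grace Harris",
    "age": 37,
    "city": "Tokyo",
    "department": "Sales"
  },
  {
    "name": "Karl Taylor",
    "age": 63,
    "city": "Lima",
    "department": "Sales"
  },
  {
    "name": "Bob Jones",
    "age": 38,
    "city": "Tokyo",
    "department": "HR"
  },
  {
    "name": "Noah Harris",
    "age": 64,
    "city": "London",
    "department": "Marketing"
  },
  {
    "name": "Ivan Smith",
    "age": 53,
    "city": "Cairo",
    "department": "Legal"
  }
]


Search criteria: {'age': 53, 'department': 'Legal'}

Checking 8 records:
  Frank Wilson: {age: 25, department: Finance}
  Pat Brown: {age: 58, department: Engineering}
  Heidi Thomas: {age: 51, department: Finance}
  Grace Harris: {age: 37, department: Sales}
  Karl Taylor: {age: 63, department: Sales}
  Bob Jones: {age: 38, department: HR}
  Noah Harris: {age: 64, department: Marketing}
  Ivan Smith: {age: 53, department: Legal} <-- MATCH

Matches: ["Ivan Smith"]

["Ivan Smith"]


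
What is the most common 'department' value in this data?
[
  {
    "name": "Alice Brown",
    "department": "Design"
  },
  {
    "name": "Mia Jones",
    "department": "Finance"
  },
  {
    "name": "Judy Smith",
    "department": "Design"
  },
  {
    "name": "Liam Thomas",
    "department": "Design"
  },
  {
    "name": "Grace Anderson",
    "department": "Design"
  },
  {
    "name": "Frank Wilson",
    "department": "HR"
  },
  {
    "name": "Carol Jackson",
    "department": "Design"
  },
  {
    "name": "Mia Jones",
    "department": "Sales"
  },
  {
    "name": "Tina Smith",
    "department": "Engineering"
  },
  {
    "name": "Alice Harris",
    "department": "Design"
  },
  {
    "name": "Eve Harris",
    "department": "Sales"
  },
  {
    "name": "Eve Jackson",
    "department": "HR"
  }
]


Counting 'department' values across 12 records:

  Design: 6 ######
  HR: 2 ##
  Sales: 2 ##
  Finance: 1 #
  Engineering: 1 #

Most common: Design (6 times)

Design (6 times)


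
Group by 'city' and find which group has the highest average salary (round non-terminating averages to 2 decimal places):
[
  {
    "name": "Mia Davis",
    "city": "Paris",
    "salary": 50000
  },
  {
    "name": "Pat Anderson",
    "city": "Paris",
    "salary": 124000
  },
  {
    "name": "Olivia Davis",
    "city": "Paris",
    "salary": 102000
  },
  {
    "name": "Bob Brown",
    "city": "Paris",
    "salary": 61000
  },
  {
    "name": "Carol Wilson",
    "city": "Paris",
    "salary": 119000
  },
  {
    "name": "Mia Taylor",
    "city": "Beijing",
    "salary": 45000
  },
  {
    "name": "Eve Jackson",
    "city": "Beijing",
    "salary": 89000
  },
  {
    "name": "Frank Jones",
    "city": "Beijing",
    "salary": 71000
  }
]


Group by: city

Groups:
  Beijing: 3 people, avg salary = 205000/3 ≈ $68333.33
  Paris: 5 people, avg salary = 456000/5 = $91200

Highest average salary: Paris ($91200)

Paris ($91200)


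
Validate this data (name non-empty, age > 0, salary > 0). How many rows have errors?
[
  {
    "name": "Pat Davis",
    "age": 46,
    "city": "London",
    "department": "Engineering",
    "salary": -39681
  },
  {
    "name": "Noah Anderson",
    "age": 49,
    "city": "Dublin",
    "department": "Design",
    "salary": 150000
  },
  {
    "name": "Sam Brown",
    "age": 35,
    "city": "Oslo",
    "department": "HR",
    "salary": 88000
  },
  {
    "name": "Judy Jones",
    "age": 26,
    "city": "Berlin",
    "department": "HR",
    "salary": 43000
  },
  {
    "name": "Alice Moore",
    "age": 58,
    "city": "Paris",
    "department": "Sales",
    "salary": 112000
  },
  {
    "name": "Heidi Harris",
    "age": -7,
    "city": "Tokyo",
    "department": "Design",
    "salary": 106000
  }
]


Validating 6 records:
Rules: name non-empty, age > 0, salary > 0

  Row 1 (Pat Davis): negative salary: -39681
  Row 2 (Noah Anderson): OK
  Row 3 (Sam Brown): OK
  Row 4 (Judy Jones): OK
  Row 5 (Alice Moore): OK
  Row 6 (Heidi Harris): negative age: -7

Total errors: 2

2 errors


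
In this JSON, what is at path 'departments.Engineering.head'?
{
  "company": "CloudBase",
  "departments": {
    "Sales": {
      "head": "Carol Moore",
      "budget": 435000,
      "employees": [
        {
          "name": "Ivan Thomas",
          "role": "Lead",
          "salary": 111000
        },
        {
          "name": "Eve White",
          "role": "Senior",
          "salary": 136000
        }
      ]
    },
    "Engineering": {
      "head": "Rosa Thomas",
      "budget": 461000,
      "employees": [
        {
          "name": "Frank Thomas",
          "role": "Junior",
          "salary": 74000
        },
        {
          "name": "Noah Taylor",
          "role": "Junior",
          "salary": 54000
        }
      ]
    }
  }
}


Path: departments.Engineering.head

Navigate:
  -> departments
  -> Engineering
  -> head = 'Rosa Thomas'

Rosa Thomas


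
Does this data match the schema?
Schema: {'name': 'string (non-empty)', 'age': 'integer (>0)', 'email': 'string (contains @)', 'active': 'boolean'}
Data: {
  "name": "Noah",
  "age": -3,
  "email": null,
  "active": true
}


Validating each field against schema:
  name: OK (non-empty string)
  age: FAIL (-3 is not > 0)
  email: FAIL (null is not a string)
  active: OK (boolean)

Result: INVALID (2 errors: age, email)

INVALID (2 errors: age, email)


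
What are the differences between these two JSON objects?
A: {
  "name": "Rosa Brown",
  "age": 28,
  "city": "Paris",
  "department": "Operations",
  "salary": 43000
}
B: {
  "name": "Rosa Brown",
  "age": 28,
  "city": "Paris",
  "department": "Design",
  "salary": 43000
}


Comparing each field (in key order):
  name: same
  age: same
  city: same
  department: DIFFERENT
  salary: same
Differences:
  department: Operations -> Design

1 field(s) changed

1 change: department


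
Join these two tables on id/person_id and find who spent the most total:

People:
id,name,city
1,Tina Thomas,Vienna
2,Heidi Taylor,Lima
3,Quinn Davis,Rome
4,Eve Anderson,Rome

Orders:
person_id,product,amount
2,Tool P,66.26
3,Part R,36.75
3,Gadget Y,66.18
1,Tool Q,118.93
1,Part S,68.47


Join on: people.id = orders.person_id

Joined rows:
  Heidi Taylor (Lima) bought Tool P for $66.26
  Quinn Davis (Rome) bought Part R for $36.75
  Quinn Davis (Rome) bought Gadget Y for $66.18
  Tina Thomas (Vienna) bought Tool Q for $118.93
  Tina Thomas (Vienna) bought Part S for $68.47

Total per person:
  Tina Thomas: $187.40
  Quinn Davis: $102.93
  Heidi Taylor: $66.26

Top spender: Tina Thomas ($187.40)

Tina Thomas ($187.40)


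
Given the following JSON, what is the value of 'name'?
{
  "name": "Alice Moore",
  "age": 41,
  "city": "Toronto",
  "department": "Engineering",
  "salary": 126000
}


Looking up field 'name'
Value: Alice Moore

Alice Moore


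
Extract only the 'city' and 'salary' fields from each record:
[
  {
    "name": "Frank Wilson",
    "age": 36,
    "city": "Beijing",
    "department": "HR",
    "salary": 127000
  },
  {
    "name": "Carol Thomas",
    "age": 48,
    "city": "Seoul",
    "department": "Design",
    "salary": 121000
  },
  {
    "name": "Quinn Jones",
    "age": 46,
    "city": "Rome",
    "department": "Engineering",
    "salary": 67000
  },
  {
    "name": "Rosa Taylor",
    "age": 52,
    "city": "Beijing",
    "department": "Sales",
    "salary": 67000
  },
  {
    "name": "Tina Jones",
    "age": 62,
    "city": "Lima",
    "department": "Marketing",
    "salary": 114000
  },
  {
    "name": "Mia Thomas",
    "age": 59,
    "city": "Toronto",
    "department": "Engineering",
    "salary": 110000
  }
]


Original: 6 records with fields: name, age, city, department, salary
Keep: ['city', 'salary']
Drop: ['name', 'age', 'department']
Result: 6 records, 2 fields each

[
  {
    "city": "Beijing",
    "salary": 127000
  },
  {
    "city": "Seoul",
    "salary": 121000
  },
  {
    "city": "Rome",
    "salary": 67000
  },
  {
    "city": "Beijing",
    "salary": 67000
  },
  {
    "city": "Lima",
    "salary": 114000
  },
  {
    "city": "Toronto",
    "salary": 110000
  }
]


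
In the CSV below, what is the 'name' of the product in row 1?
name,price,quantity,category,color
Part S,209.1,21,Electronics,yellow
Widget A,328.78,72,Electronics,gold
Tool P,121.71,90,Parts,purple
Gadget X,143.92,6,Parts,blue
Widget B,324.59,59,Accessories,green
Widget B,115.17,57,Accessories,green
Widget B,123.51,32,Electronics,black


Query: Row 1 ('Part S'), column 'name'
Value: Part S

Part S


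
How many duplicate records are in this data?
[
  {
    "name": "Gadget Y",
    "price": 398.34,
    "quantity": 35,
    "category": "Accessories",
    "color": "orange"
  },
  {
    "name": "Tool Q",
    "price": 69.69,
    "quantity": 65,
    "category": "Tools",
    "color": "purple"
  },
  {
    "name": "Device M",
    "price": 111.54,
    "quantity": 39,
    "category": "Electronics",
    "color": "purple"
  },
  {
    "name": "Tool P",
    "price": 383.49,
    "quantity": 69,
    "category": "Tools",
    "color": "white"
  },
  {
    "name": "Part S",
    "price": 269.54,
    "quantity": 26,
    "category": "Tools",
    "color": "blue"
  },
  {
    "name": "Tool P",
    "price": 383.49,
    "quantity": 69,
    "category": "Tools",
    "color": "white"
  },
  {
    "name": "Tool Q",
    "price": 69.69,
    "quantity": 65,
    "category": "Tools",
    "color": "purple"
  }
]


Checking 7 records for duplicates:

  Row 1: Gadget Y ($398.34, qty 35)
  Row 2: Tool Q ($69.69, qty 65)
  Row 3: Device M ($111.54, qty 39)
  Row 4: Tool P ($383.49, qty 69)
  Row 5: Part S ($269.54, qty 26)
  Row 6: Tool P ($383.49, qty 69) <-- DUPLICATE
  Row 7: Tool Q ($69.69, qty 65) <-- DUPLICATE

Duplicates found: 2
Unique records: 5

2 duplicates, 5 unique


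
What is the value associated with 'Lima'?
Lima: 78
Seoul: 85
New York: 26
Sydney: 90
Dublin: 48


Looking up key 'Lima'
Value: 78

78


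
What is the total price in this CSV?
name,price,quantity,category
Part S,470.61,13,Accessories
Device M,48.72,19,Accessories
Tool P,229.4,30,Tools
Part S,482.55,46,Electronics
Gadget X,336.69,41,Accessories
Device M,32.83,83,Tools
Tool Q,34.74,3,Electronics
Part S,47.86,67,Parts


Computing total price:
Values: [470.61, 48.72, 229.4, 482.55, 336.69, 32.83, 34.74, 47.86]
Sum = 1683.40

1683.40


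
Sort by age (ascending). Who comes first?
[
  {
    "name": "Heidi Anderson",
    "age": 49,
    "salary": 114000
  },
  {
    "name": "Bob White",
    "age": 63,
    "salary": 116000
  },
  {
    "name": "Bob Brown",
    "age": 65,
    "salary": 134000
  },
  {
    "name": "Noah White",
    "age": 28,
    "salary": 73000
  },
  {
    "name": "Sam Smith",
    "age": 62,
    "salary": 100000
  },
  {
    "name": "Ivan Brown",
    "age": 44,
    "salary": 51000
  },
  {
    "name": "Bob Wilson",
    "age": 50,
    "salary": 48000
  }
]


Sort by: age (ascending)

Sorted order:
  1. Noah White (age = 28)
  2. Ivan Brown (age = 44)
  3. Heidi Anderson (age = 49)
  4. Bob Wilson (age = 50)
  5. Sam Smith (age = 62)
  6. Bob White (age = 63)
  7. Bob Brown (age = 65)

First: Noah White

Noah White


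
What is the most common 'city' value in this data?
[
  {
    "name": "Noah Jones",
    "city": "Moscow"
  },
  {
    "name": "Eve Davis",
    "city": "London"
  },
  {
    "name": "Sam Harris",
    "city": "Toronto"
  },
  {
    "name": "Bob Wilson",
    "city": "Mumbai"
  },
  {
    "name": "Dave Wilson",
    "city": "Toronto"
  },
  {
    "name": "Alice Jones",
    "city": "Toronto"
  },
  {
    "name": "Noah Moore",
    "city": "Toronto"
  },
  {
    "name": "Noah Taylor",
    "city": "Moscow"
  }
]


Counting 'city' values across 8 records:

  Toronto: 4 ####
  Moscow: 2 ##
  London: 1 #
  Mumbai: 1 #

Most common: Toronto (4 times)

Toronto (4 times)


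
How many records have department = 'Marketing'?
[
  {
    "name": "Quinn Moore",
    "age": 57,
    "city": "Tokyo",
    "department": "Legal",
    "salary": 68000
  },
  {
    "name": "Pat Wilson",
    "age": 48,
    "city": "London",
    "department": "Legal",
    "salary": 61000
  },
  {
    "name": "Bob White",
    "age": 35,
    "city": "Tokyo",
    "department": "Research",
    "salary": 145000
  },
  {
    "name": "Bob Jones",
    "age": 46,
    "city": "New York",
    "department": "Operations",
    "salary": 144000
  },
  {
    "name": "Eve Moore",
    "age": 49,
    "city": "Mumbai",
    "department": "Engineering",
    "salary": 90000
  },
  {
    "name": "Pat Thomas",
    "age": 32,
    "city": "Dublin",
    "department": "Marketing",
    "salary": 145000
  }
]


Data: 6 records
Condition: department = 'Marketing'

Checking each record:
  Quinn Moore: Legal
  Pat Wilson: Legal
  Bob White: Research
  Bob Jones: Operations
  Eve Moore: Engineering
  Pat Thomas: Marketing MATCH

Count: 1

1
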